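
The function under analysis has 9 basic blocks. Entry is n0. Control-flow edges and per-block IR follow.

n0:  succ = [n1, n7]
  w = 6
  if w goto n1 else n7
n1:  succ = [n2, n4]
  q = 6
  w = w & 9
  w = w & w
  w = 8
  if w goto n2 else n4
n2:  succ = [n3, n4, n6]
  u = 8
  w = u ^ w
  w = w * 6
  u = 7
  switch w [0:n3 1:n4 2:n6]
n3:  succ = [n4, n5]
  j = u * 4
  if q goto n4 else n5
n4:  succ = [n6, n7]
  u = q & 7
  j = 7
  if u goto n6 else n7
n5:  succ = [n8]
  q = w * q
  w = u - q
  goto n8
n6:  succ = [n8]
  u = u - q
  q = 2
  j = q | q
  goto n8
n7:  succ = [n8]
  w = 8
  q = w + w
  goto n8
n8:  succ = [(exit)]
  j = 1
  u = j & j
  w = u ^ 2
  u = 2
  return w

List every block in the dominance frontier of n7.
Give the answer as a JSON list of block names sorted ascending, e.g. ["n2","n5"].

idom tree: n1←n0 n2←n1 n3←n2 n4←n1 n5←n3 n6←n1 n7←n0 n8←n0
Dom∩ at merges:
  n4: preds {n1,n2,n3}: {n0,n1} ∩ {n0,n1,n2} ∩ {n0,n1,n2,n3} = {n0,n1}; idom=n1
  n6: preds {n2,n4}: {n0,n1,n2} ∩ {n0,n1,n4} = {n0,n1}; idom=n1
  n7: preds {n0,n4}: {n0} ∩ {n0,n1,n4} = {n0}; idom=n0
  n8: preds {n5,n6,n7}: {n0,n1,n2,n3,n5} ∩ {n0,n1,n6} ∩ {n0,n7} = {n0}; idom=n0

DF walk-up:
  join n4 pred n1: · stop@n1
  join n4 pred n2: n2 stop@n1
  join n4 pred n3: n3→n2 stop@n1
  join n6 pred n2: n2 stop@n1
  join n6 pred n4: n4 stop@n1
  join n7 pred n0: · stop@n0
  join n7 pred n4: n4→n1 stop@n0
  join n8 pred n5: n5→n3→n2→n1 stop@n0
  join n8 pred n6: n6→n1 stop@n0
  join n8 pred n7: n7 stop@n0
  n0 → ∅
  n1 → {n7,n8}
  n2 → {n4,n6,n8}
  n3 → {n4,n8}
  n4 → {n6,n7}
  n5 → {n8}
  n6 → {n8}
  n7 → {n8}
  n8 → ∅

DF(n7) = ["n8"]

Answer: ["n8"]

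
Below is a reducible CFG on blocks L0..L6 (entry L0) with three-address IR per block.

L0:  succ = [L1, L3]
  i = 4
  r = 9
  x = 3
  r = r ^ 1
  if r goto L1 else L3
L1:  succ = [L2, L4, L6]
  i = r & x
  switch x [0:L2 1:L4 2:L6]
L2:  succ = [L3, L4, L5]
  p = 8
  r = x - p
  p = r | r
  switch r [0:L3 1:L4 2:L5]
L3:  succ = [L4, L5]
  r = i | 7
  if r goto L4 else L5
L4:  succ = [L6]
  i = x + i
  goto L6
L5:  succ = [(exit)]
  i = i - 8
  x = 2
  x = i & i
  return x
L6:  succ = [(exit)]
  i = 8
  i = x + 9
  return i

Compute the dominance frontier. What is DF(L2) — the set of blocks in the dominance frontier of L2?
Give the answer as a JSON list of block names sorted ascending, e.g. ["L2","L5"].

idom tree: L1←L0 L2←L1 L3←L0 L4←L0 L5←L0 L6←L0
Dom∩ at merges:
  L3: preds {L0,L2}: {L0} ∩ {L0,L1,L2} = {L0}; idom=L0
  L4: preds {L1,L2,L3}: {L0,L1} ∩ {L0,L1,L2} ∩ {L0,L3} = {L0}; idom=L0
  L5: preds {L2,L3}: {L0,L1,L2} ∩ {L0,L3} = {L0}; idom=L0
  L6: preds {L1,L4}: {L0,L1} ∩ {L0,L4} = {L0}; idom=L0

Frontier:
  L3←L0: walk · to L0
  L3←L2: walk L2→L1 to L0
  L4←L1: walk L1 to L0
  L4←L2: walk L2→L1 to L0
  L4←L3: walk L3 to L0
  L5←L2: walk L2→L1 to L0
  L5←L3: walk L3 to L0
  L6←L1: walk L1 to L0
  L6←L4: walk L4 to L0
  L0: DF=∅
  L1: DF={L3,L4,L5,L6}
  L2: DF={L3,L4,L5}
  L3: DF={L4,L5}
  L4: DF={L6}
  L5: DF=∅
  L6: DF=∅

DF(L2) = ["L3", "L4", "L5"]

Answer: ["L3", "L4", "L5"]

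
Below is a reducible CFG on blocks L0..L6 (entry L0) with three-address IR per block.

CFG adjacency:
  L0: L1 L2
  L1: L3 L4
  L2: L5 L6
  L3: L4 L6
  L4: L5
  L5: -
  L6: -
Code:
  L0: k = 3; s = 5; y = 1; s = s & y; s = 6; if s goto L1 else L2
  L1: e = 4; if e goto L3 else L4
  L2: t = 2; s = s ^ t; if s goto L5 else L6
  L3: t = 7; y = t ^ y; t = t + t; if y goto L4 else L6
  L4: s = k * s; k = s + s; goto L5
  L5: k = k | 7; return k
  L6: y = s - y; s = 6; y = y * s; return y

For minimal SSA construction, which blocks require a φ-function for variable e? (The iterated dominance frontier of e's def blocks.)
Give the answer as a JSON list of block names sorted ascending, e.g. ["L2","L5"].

Answer: ["L5", "L6"]

Analysis:
idom tree: L1←L0 L2←L0 L3←L1 L4←L1 L5←L0 L6←L0
Dom at joins:
  L4: preds {L1,L3}: {L0,L1} ∩ {L0,L1,L3} = {L0,L1}; idom=L1
  L5: preds {L2,L4}: {L0,L2} ∩ {L0,L1,L4} = {L0}; idom=L0
  L6: preds {L2,L3}: {L0,L2} ∩ {L0,L1,L3} = {L0}; idom=L0

DF derivation:
  join L4 pred L1: · stop@L1
  join L4 pred L3: L3 stop@L1
  join L5 pred L2: L2 stop@L0
  join L5 pred L4: L4→L1 stop@L0
  join L6 pred L2: L2 stop@L0
  join L6 pred L3: L3→L1 stop@L0
  L0 → ∅
  L1 → {L5,L6}
  L2 → {L5,L6}
  L3 → {L4,L6}
  L4 → {L5}
  L5 → ∅
  L6 → ∅

φ for e: defs {L1}
  DF⁺ = {L5,L6}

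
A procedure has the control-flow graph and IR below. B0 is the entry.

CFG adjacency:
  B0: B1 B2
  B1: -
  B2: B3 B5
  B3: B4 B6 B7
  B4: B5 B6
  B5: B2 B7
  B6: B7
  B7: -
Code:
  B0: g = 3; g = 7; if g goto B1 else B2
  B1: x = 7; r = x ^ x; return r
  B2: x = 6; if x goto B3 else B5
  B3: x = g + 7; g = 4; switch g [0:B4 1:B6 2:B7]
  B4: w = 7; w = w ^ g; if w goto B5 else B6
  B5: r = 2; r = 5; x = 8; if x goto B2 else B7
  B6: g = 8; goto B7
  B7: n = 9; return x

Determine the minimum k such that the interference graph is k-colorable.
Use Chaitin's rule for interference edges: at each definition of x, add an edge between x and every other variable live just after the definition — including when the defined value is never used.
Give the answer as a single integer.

Answer: 3

Working:
Per-block:
  B0 def {g} use ∅
  B1 def {r,x} use ∅
  B2 def {x} use ∅
  B3 def {g,x} use {g}
  B4 def {w} use {g}
  B5 def {r,x} use ∅
  B6 def {g} use ∅
  B7 def {n} use {x}

Backward fixpoint:
  B0: in=∅ out={g}
  B1: in=∅ out=∅
  B2: in={g} out={g}
  B3: in={g} out={g,x}
  B4: in={g,x} out={g,x}
  B5: in={g} out={g,x}
  B6: in={x} out={x}
  B7: in={x} out=∅

Conflict graph:
  g: {r,w,x}
  n: {x}
  r: {g}
  w: {g,x}
  x: {g,n,w}

Colouring:
  lower bound: {g,w,x} mutually conflict ⇒ χ ≥ 3
  3-colouring: r0={g,n}  r1={r,x}  r2={w}
  χ = 3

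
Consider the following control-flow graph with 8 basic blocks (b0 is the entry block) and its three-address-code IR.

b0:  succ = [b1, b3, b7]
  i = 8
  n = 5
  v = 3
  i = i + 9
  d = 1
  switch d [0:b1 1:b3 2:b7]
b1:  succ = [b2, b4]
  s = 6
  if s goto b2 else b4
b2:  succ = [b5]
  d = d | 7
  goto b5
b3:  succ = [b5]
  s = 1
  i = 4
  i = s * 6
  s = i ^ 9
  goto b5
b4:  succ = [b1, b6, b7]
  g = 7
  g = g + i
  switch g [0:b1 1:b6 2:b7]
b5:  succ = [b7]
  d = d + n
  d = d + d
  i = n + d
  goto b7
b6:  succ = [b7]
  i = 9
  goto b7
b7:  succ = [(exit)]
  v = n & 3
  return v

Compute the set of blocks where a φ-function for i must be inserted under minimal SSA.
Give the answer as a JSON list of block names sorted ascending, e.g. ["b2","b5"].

idom tree: b1←b0 b2←b1 b3←b0 b4←b1 b5←b0 b6←b4 b7←b0
Dom∩ at merges:
  b1: preds {b0,b4}: {b0} ∩ {b0,b1,b4} = {b0}; idom=b0
  b5: preds {b2,b3}: {b0,b1,b2} ∩ {b0,b3} = {b0}; idom=b0
  b7: preds {b0,b4,b5,b6}: {b0} ∩ {b0,b1,b4} ∩ {b0,b5} ∩ {b0,b1,b4,b6} = {b0}; idom=b0

DF walk-up:
  b1←b0: walk · to b0
  b1←b4: walk b4→b1 to b0
  b5←b2: walk b2→b1 to b0
  b5←b3: walk b3 to b0
  b7←b0: walk · to b0
  b7←b4: walk b4→b1 to b0
  b7←b5: walk b5 to b0
  b7←b6: walk b6→b4→b1 to b0
  b0 → ∅
  b1 → {b1,b5,b7}
  b2 → {b5}
  b3 → {b5}
  b4 → {b1,b7}
  b5 → {b7}
  b6 → {b7}
  b7 → ∅

φ for i: defs {b0,b3,b5,b6}
  DF⁺ = {b5,b7}

Answer: ["b5", "b7"]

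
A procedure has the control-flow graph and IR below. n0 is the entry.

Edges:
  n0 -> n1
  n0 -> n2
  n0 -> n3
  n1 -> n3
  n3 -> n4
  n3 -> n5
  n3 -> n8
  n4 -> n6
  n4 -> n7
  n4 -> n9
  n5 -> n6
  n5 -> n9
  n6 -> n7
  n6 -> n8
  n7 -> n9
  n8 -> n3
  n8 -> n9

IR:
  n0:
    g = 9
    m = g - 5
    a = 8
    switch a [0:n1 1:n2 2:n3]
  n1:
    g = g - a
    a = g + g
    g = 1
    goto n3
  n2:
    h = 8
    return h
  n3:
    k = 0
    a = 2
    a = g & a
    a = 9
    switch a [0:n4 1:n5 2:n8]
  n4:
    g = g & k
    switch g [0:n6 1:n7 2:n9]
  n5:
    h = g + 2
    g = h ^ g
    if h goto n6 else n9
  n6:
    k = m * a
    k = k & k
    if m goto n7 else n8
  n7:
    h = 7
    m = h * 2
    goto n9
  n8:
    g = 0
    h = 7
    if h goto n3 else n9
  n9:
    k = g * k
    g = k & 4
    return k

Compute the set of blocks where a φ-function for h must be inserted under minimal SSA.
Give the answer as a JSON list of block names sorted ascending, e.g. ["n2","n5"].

idom tree: n1←n0 n2←n0 n3←n0 n4←n3 n5←n3 n6←n3 n7←n3 n8←n3 n9←n3
Dom at joins:
  n3: preds {n0,n1,n8}: {n0} ∩ {n0,n1} ∩ {n0,n3,n8} = {n0}; idom=n0
  n6: preds {n4,n5}: {n0,n3,n4} ∩ {n0,n3,n5} = {n0,n3}; idom=n3
  n7: preds {n4,n6}: {n0,n3,n4} ∩ {n0,n3,n6} = {n0,n3}; idom=n3
  n8: preds {n3,n6}: {n0,n3} ∩ {n0,n3,n6} = {n0,n3}; idom=n3
  n9: preds {n4,n5,n7,n8}: {n0,n3,n4} ∩ {n0,n3,n5} ∩ {n0,n3,n7} ∩ {n0,n3,n8} = {n0,n3}; idom=n3

DF derivation:
  join n3 pred n0: · stop@n0
  join n3 pred n1: n1 stop@n0
  join n3 pred n8: n8→n3 stop@n0
  join n6 pred n4: n4 stop@n3
  join n6 pred n5: n5 stop@n3
  join n7 pred n4: n4 stop@n3
  join n7 pred n6: n6 stop@n3
  join n8 pred n3: · stop@n3
  join n8 pred n6: n6 stop@n3
  join n9 pred n4: n4 stop@n3
  join n9 pred n5: n5 stop@n3
  join n9 pred n7: n7 stop@n3
  join n9 pred n8: n8 stop@n3
  DF(n0)=∅
  DF(n1)={n3}
  DF(n2)=∅
  DF(n3)={n3}
  DF(n4)={n6,n7,n9}
  DF(n5)={n6,n9}
  DF(n6)={n7,n8}
  DF(n7)={n9}
  DF(n8)={n3,n9}
  DF(n9)=∅

φ for h: defs {n2,n5,n7,n8}
  DF⁺ = {n3,n6,n7,n8,n9}

Answer: ["n3", "n6", "n7", "n8", "n9"]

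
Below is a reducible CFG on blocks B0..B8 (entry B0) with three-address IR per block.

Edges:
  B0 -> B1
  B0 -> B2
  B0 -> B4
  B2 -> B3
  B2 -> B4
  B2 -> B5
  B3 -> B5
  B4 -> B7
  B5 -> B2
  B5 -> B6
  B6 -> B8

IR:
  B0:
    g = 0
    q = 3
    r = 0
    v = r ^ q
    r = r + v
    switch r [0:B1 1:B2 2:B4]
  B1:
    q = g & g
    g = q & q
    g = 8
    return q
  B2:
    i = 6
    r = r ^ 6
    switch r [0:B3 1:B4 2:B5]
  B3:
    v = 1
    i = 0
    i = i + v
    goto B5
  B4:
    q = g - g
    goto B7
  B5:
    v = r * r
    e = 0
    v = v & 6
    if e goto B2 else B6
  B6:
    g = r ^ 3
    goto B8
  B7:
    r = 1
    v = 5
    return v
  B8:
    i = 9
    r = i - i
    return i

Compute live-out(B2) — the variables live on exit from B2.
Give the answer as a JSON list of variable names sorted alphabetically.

Answer: ["g", "r"]

Derivation:
Per-block:
  B0: def={g,q,r,v} ue=∅
  B1: def={g,q} ue={g}
  B2: def={i,r} ue={r}
  B3: def={i,v} ue=∅
  B4: def={q} ue={g}
  B5: def={e,v} ue={r}
  B6: def={g} ue={r}
  B7: def={r,v} ue=∅
  B8: def={i,r} ue=∅

Live sets:
  B0: in=∅ out={g,r}
  B1: in={g} out=∅
  B2: in={g,r} out={g,r}
  B3: in={g,r} out={g,r}
  B4: in={g} out=∅
  B5: in={g,r} out={g,r}
  B6: in={r} out=∅
  B7: in=∅ out=∅
  B8: in=∅ out=∅

live-out(B2) = ["g", "r"]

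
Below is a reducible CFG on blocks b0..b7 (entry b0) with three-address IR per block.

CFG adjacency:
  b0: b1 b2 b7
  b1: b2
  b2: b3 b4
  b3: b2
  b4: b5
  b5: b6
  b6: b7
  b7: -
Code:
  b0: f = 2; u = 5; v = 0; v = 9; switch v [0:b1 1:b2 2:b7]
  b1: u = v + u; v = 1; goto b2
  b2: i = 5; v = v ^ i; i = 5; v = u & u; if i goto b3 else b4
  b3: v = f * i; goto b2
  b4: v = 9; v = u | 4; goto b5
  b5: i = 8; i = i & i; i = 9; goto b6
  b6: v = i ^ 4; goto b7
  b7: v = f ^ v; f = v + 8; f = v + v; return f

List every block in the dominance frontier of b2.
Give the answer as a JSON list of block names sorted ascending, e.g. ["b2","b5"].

Answer: ["b2", "b7"]

Working:
idom tree: b1←b0 b2←b0 b3←b2 b4←b2 b5←b4 b6←b5 b7←b0
Dom∩ at merges:
  b2: preds {b0,b1,b3}: {b0} ∩ {b0,b1} ∩ {b0,b2,b3} = {b0}; idom=b0
  b7: preds {b0,b6}: {b0} ∩ {b0,b2,b4,b5,b6} = {b0}; idom=b0

DF walk-up:
  b2←b0: walk · to b0
  b2←b1: walk b1 to b0
  b2←b3: walk b3→b2 to b0
  b7←b0: walk · to b0
  b7←b6: walk b6→b5→b4→b2 to b0
  DF(b0)=∅
  DF(b1)={b2}
  DF(b2)={b2,b7}
  DF(b3)={b2}
  DF(b4)={b7}
  DF(b5)={b7}
  DF(b6)={b7}
  DF(b7)=∅

DF(b2) = ["b2", "b7"]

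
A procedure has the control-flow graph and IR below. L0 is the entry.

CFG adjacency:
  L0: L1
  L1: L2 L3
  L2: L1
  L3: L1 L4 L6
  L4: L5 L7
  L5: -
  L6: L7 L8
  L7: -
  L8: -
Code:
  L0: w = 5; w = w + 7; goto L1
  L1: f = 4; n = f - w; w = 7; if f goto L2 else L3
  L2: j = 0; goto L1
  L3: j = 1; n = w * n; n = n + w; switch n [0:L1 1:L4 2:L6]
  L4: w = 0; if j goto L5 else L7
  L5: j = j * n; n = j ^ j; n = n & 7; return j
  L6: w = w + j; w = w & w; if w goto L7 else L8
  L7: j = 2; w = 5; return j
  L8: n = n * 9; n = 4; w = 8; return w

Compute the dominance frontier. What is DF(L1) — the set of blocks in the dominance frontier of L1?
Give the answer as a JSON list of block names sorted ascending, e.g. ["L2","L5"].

idom tree: L1←L0 L2←L1 L3←L1 L4←L3 L5←L4 L6←L3 L7←L3 L8←L6
Join-block Dom:
  L1: preds {L0,L2,L3}: {L0} ∩ {L0,L1,L2} ∩ {L0,L1,L3} = {L0}; idom=L0
  L7: preds {L4,L6}: {L0,L1,L3,L4} ∩ {L0,L1,L3,L6} = {L0,L1,L3}; idom=L3

DF derivation:
  L1←L0: walk · to L0
  L1←L2: walk L2→L1 to L0
  L1←L3: walk L3→L1 to L0
  L7←L4: walk L4 to L3
  L7←L6: walk L6 to L3
  DF(L0)=∅
  DF(L1)={L1}
  DF(L2)={L1}
  DF(L3)={L1}
  DF(L4)={L7}
  DF(L5)=∅
  DF(L6)={L7}
  DF(L7)=∅
  DF(L8)=∅

DF(L1) = ["L1"]

Answer: ["L1"]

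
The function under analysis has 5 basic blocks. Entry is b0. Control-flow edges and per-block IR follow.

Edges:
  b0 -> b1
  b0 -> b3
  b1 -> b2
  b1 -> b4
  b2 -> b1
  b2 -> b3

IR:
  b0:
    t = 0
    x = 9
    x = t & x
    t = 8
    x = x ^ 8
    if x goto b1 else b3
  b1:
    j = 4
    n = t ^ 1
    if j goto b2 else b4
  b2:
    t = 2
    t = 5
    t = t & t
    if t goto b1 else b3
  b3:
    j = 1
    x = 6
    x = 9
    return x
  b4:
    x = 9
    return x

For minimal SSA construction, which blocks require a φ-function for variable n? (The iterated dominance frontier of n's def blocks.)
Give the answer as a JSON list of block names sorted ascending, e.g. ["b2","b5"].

idom tree: b1←b0 b2←b1 b3←b0 b4←b1
Dom at joins:
  b1: preds {b0,b2}: {b0} ∩ {b0,b1,b2} = {b0}; idom=b0
  b3: preds {b0,b2}: {b0} ∩ {b0,b1,b2} = {b0}; idom=b0

Frontier:
  join b1 pred b0: · stop@b0
  join b1 pred b2: b2→b1 stop@b0
  join b3 pred b0: · stop@b0
  join b3 pred b2: b2→b1 stop@b0
  b0: DF=∅
  b1: DF={b1,b3}
  b2: DF={b1,b3}
  b3: DF=∅
  b4: DF=∅

φ for n: defs {b1}
  DF⁺ = {b1,b3}

Answer: ["b1", "b3"]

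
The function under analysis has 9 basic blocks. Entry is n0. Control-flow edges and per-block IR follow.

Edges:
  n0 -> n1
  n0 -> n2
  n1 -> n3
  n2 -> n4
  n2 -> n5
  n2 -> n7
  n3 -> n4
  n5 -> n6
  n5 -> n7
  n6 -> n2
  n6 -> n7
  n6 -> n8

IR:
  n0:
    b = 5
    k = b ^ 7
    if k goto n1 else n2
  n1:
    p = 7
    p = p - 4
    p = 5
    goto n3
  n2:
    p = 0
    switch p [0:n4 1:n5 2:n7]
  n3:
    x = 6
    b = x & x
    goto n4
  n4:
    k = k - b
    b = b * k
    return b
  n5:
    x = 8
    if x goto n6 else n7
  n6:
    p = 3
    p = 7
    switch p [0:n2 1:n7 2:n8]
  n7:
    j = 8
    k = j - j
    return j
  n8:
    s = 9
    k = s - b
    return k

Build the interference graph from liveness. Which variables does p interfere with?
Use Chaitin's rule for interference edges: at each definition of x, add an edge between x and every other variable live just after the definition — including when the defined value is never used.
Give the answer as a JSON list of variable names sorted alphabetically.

def/use:
  n0 def {b,k} use ∅
  n1 def {p} use ∅
  n2 def {p} use ∅
  n3 def {b,x} use ∅
  n4 def {b,k} use {b,k}
  n5 def {x} use ∅
  n6 def {p} use ∅
  n7 def {j,k} use ∅
  n8 def {k,s} use {b}

Backward fixpoint:
  n0: in=∅ out={b,k}
  n1: in={k} out={k}
  n2: in={b,k} out={b,k}
  n3: in={k} out={b,k}
  n4: in={b,k} out=∅
  n5: in={b,k} out={b,k}
  n6: in={b,k} out={b,k}
  n7: in=∅ out=∅
  n8: in={b} out=∅

Conflict graph:
  b↔{k,p,s,x}
  j↔{k}
  k↔{b,j,p,x}
  p↔{b,k}
  s↔{b}
  x↔{b,k}

N(p) = ["b", "k"]

Answer: ["b", "k"]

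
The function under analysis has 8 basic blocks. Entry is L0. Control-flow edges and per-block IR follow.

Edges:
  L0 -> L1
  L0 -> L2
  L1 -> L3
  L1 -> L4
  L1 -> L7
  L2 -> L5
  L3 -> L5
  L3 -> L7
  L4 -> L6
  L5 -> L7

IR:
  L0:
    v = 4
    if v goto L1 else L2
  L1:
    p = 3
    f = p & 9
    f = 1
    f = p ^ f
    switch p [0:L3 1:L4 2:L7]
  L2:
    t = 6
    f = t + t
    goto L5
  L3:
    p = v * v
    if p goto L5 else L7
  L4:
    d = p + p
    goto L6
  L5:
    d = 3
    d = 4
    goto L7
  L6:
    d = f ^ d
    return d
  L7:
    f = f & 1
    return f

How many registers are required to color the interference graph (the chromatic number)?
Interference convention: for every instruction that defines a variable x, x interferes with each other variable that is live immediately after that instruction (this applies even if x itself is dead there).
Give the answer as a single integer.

Answer: 3

Analysis:
Per-block:
  L0: {v} / ∅
  L1: {f,p} / ∅
  L2: {f,t} / ∅
  L3: {p} / {v}
  L4: {d} / {p}
  L5: {d} / ∅
  L6: {d} / {d,f}
  L7: {f} / {f}

Liveness:
  L0 li=∅ lo={v}
  L1 li={v} lo={f,p,v}
  L2 li=∅ lo={f}
  L3 li={f,v} lo={f}
  L4 li={f,p} lo={d,f}
  L5 li={f} lo={f}
  L6 li={d,f} lo=∅
  L7 li={f} lo=∅

Interference:
  d↔{f}
  f↔{d,p,v}
  p↔{f,v}
  t↔∅
  v↔{f,p}

Registers:
  clique {f,p,v} ⇒ need ≥ 3
  assign d→R1 f→R0 p→R1 t→R0 v→R2 — no edge inside a register ⇒ χ ≤ 3
  χ = 3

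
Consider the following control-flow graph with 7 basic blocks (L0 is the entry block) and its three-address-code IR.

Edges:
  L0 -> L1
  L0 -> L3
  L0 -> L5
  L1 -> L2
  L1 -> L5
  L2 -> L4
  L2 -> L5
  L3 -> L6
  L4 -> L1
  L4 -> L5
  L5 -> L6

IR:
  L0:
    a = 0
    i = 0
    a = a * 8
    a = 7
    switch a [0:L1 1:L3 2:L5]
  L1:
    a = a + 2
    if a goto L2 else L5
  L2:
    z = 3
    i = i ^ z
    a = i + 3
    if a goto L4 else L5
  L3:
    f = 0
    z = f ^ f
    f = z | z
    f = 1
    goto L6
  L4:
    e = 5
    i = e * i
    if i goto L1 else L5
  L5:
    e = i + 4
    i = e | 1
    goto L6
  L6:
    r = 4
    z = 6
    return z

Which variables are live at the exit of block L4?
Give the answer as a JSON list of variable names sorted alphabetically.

Per-block:
  L0: def={a,i} ue=∅
  L1: def={a} ue={a}
  L2: def={a,i,z} ue={i}
  L3: def={f,z} ue=∅
  L4: def={e,i} ue={i}
  L5: def={e,i} ue={i}
  L6: def={r,z} ue=∅

Backward fixpoint:
  live L0: ∅→{a,i}
  live L1: {a,i}→{i}
  live L2: {i}→{a,i}
  live L3: ∅→∅
  live L4: {a,i}→{a,i}
  live L5: {i}→∅
  live L6: ∅→∅

live-out(L4) = ["a", "i"]

Answer: ["a", "i"]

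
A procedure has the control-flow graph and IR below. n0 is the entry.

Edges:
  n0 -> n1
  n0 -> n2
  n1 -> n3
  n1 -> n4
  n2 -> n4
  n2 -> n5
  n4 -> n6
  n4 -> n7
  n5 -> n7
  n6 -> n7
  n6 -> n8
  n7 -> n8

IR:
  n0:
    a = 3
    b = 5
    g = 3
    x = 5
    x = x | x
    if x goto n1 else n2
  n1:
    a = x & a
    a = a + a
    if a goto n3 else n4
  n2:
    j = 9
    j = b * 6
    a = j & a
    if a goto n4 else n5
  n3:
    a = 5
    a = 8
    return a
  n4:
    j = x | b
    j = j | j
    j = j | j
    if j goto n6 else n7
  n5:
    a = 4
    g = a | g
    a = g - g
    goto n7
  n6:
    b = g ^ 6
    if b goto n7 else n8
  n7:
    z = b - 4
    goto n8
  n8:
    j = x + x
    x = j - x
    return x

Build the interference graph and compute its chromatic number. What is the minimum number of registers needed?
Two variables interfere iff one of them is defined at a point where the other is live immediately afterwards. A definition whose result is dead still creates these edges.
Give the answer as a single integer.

Answer: 5

Working:
def/use:
  n0 def {a,b,g,x} use ∅
  n1 def {a} use {a,x}
  n2 def {a,j} use {a,b}
  n3 def {a} use ∅
  n4 def {j} use {b,x}
  n5 def {a,g} use {g}
  n6 def {b} use {g}
  n7 def {z} use {b}
  n8 def {j,x} use {x}

Liveness:
  n0 li=∅ lo={a,b,g,x}
  n1 li={a,b,g,x} lo={b,g,x}
  n2 li={a,b,g,x} lo={b,g,x}
  n3 li=∅ lo=∅
  n4 li={b,g,x} lo={b,g,x}
  n5 li={b,g,x} lo={b,x}
  n6 li={g,x} lo={b,x}
  n7 li={b,x} lo={x}
  n8 li={x} lo=∅

Conflict graph:
  a — {b,g,j,x}
  b — {a,g,j,x}
  g — {a,b,j,x}
  j — {a,b,g,x}
  x — {a,b,g,j,z}
  z — {x}

Colouring:
  lower bound: {a,b,g,j,x} mutually conflict ⇒ χ ≥ 5
  5-colouring: c0={x}  c1={a,z}  c2={b}  c3={g}  c4={j}
  χ = 5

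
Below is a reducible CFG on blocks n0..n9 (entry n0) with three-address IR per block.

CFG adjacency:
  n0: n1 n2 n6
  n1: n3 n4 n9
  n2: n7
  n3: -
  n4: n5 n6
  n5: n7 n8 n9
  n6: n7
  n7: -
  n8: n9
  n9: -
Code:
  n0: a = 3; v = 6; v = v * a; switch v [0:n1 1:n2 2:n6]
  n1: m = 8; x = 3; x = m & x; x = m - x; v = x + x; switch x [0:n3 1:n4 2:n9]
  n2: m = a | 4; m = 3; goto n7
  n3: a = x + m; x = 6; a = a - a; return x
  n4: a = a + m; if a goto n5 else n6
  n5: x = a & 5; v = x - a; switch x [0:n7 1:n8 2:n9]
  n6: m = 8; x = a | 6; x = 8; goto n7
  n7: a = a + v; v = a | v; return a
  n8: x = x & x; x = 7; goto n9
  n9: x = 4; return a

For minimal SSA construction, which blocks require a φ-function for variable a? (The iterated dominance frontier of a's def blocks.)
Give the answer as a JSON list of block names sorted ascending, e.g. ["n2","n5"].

Answer: ["n6", "n7", "n9"]

Derivation:
idom tree: n1←n0 n2←n0 n3←n1 n4←n1 n5←n4 n6←n0 n7←n0 n8←n5 n9←n1
Dom at joins:
  n6: preds {n0,n4}: {n0} ∩ {n0,n1,n4} = {n0}; idom=n0
  n7: preds {n2,n5,n6}: {n0,n2} ∩ {n0,n1,n4,n5} ∩ {n0,n6} = {n0}; idom=n0
  n9: preds {n1,n5,n8}: {n0,n1} ∩ {n0,n1,n4,n5} ∩ {n0,n1,n4,n5,n8} = {n0,n1}; idom=n1

DF walk-up:
  join n6 pred n0: · stop@n0
  join n6 pred n4: n4→n1 stop@n0
  join n7 pred n2: n2 stop@n0
  join n7 pred n5: n5→n4→n1 stop@n0
  join n7 pred n6: n6 stop@n0
  join n9 pred n1: · stop@n1
  join n9 pred n5: n5→n4 stop@n1
  join n9 pred n8: n8→n5→n4 stop@n1
  n0 → ∅
  n1 → {n6,n7}
  n2 → {n7}
  n3 → ∅
  n4 → {n6,n7,n9}
  n5 → {n7,n9}
  n6 → {n7}
  n7 → ∅
  n8 → {n9}
  n9 → ∅

φ for a: defs {n0,n3,n4,n7}
  DF⁺ = {n6,n7,n9}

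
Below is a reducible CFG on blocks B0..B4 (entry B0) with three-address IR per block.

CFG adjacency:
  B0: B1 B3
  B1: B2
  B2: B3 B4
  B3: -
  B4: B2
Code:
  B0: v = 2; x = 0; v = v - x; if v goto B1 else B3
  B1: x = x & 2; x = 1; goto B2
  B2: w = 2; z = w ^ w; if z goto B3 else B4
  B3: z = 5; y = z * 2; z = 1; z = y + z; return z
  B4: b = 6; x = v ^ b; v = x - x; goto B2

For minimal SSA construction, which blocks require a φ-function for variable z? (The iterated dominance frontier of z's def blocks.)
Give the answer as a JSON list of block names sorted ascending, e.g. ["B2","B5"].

Answer: ["B2", "B3"]

Derivation:
idom tree: B1←B0 B2←B1 B3←B0 B4←B2
Dom at joins:
  B2: preds {B1,B4}: {B0,B1} ∩ {B0,B1,B2,B4} = {B0,B1}; idom=B1
  B3: preds {B0,B2}: {B0} ∩ {B0,B1,B2} = {B0}; idom=B0

DF walk-up:
  join B2 pred B1: · stop@B1
  join B2 pred B4: B4→B2 stop@B1
  join B3 pred B0: · stop@B0
  join B3 pred B2: B2→B1 stop@B0
  B0 → ∅
  B1 → {B3}
  B2 → {B2,B3}
  B3 → ∅
  B4 → {B2}

φ for z: defs {B2,B3}
  DF⁺ = {B2,B3}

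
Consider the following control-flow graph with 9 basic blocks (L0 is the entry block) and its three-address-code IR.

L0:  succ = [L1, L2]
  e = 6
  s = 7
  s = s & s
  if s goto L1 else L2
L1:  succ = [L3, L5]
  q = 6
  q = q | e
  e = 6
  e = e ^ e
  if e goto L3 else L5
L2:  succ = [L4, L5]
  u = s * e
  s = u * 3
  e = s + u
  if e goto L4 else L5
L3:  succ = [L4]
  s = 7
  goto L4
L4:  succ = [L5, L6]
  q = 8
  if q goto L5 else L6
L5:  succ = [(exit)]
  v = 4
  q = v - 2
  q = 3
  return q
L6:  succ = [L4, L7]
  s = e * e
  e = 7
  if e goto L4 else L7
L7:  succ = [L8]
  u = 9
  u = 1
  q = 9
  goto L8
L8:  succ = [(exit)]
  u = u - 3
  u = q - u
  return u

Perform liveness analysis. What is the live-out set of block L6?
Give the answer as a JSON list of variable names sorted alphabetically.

Answer: ["e"]

Working:
Block summaries:
  L0: {e,s} / ∅
  L1: {e,q} / {e}
  L2: {e,s,u} / {e,s}
  L3: {s} / ∅
  L4: {q} / ∅
  L5: {q,v} / ∅
  L6: {e,s} / {e}
  L7: {q,u} / ∅
  L8: {u} / {q,u}

Live sets:
  live L0: ∅→{e,s}
  live L1: {e}→{e}
  live L2: {e,s}→{e}
  live L3: {e}→{e}
  live L4: {e}→{e}
  live L5: ∅→∅
  live L6: {e}→{e}
  live L7: ∅→{q,u}
  live L8: {q,u}→∅

live-out(L6) = ["e"]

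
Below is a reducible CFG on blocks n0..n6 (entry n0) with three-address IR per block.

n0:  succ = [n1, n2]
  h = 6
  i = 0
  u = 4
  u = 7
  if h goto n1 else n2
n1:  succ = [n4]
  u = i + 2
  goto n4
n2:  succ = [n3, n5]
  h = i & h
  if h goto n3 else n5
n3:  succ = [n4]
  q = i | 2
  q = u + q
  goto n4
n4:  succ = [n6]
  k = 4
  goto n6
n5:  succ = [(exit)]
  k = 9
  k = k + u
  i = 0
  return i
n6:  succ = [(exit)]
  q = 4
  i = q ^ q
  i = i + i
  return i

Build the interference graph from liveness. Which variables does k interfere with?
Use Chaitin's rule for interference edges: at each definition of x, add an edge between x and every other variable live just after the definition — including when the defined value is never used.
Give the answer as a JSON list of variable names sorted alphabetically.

Answer: ["u"]

Derivation:
Per-block:
  n0: {h,i,u} / ∅
  n1: {u} / {i}
  n2: {h} / {h,i}
  n3: {q} / {i,u}
  n4: {k} / ∅
  n5: {i,k} / {u}
  n6: {i,q} / ∅

Live sets:
  live n0: ∅→{h,i,u}
  live n1: {i}→∅
  live n2: {h,i,u}→{i,u}
  live n3: {i,u}→∅
  live n4: ∅→∅
  live n5: {u}→∅
  live n6: ∅→∅

Conflict graph:
  h: {i,u}
  i: {h,u}
  k: {u}
  q: {u}
  u: {h,i,k,q}

N(k) = ["u"]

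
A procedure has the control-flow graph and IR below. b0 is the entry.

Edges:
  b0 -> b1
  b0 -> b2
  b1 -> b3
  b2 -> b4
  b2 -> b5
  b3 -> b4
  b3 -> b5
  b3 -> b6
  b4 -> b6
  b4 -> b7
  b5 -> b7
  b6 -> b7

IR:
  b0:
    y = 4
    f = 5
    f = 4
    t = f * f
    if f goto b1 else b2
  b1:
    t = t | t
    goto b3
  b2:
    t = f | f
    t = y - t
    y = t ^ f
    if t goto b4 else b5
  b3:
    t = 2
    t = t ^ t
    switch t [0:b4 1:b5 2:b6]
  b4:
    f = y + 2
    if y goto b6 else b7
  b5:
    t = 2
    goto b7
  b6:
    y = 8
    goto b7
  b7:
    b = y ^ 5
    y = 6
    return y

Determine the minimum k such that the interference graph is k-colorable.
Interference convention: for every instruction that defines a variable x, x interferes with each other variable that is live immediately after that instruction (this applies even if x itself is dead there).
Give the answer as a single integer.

Answer: 3

Derivation:
Block summaries:
  b0: {f,t,y} / ∅
  b1: {t} / {t}
  b2: {t,y} / {f,y}
  b3: {t} / ∅
  b4: {f} / {y}
  b5: {t} / ∅
  b6: {y} / ∅
  b7: {b,y} / {y}

Liveness:
  b0 li=∅ lo={f,t,y}
  b1 li={t,y} lo={y}
  b2 li={f,y} lo={y}
  b3 li={y} lo={y}
  b4 li={y} lo={y}
  b5 li={y} lo={y}
  b6 li=∅ lo={y}
  b7 li={y} lo=∅

Conflict graph:
  b — ∅
  f — {t,y}
  t — {f,y}
  y — {f,t}

Colouring:
  lower bound: {f,t,y} mutually conflict ⇒ χ ≥ 3
  assign b→c0 f→c0 t→c1 y→c2 — no edge inside a register ⇒ χ ≤ 3
  χ = 3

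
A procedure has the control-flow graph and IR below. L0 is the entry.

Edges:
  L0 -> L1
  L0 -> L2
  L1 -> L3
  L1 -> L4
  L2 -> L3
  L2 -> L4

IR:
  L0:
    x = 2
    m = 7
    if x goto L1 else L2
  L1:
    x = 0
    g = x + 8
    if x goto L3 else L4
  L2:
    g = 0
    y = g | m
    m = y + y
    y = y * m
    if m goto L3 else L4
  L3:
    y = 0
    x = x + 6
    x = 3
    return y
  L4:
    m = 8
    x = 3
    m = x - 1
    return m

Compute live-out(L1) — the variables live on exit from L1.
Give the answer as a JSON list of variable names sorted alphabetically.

Block summaries:
  L0: {m,x} / ∅
  L1: {g,x} / ∅
  L2: {g,m,y} / {m}
  L3: {x,y} / {x}
  L4: {m,x} / ∅

Liveness:
  live L0: ∅→{m,x}
  live L1: ∅→{x}
  live L2: {m,x}→{x}
  live L3: {x}→∅
  live L4: ∅→∅

live-out(L1) = ["x"]

Answer: ["x"]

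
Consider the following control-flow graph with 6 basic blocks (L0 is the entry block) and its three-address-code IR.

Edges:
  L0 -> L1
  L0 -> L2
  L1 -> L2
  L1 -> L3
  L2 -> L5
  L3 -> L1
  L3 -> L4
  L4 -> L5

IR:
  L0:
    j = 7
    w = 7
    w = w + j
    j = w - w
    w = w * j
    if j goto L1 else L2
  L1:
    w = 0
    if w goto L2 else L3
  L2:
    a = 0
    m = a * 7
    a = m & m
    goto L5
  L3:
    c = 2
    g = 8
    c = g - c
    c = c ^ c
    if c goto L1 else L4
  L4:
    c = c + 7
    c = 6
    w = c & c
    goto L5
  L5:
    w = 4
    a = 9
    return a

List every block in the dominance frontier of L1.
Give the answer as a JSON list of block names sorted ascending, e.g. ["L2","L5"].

idom tree: L1←L0 L2←L0 L3←L1 L4←L3 L5←L0
Dom∩ at merges:
  L1: preds {L0,L3}: {L0} ∩ {L0,L1,L3} = {L0}; idom=L0
  L2: preds {L0,L1}: {L0} ∩ {L0,L1} = {L0}; idom=L0
  L5: preds {L2,L4}: {L0,L2} ∩ {L0,L1,L3,L4} = {L0}; idom=L0

Frontier:
  join L1 pred L0: · stop@L0
  join L1 pred L3: L3→L1 stop@L0
  join L2 pred L0: · stop@L0
  join L2 pred L1: L1 stop@L0
  join L5 pred L2: L2 stop@L0
  join L5 pred L4: L4→L3→L1 stop@L0
  L0: DF=∅
  L1: DF={L1,L2,L5}
  L2: DF={L5}
  L3: DF={L1,L5}
  L4: DF={L5}
  L5: DF=∅

DF(L1) = ["L1", "L2", "L5"]

Answer: ["L1", "L2", "L5"]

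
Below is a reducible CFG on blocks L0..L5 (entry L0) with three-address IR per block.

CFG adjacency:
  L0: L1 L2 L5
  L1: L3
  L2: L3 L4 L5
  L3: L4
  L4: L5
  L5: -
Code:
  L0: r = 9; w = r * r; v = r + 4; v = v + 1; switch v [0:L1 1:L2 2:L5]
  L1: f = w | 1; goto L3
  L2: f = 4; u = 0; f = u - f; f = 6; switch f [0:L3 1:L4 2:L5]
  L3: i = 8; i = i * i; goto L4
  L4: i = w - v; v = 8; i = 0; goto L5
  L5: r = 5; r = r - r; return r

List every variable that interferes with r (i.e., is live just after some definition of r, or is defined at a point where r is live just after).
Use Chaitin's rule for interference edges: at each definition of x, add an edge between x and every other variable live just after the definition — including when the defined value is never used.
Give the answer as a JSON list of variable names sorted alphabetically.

Answer: ["w"]

Analysis:
Block summaries:
  L0: {r,v,w} / ∅
  L1: {f} / {w}
  L2: {f,u} / ∅
  L3: {i} / ∅
  L4: {i,v} / {v,w}
  L5: {r} / ∅

Live sets:
  L0 li=∅ lo={v,w}
  L1 li={v,w} lo={v,w}
  L2 li={v,w} lo={v,w}
  L3 li={v,w} lo={v,w}
  L4 li={v,w} lo=∅
  L5 li=∅ lo=∅

Interference:
  f↔{u,v,w}
  i↔{v,w}
  r↔{w}
  u↔{f,v,w}
  v↔{f,i,u,w}
  w↔{f,i,r,u,v}

N(r) = ["w"]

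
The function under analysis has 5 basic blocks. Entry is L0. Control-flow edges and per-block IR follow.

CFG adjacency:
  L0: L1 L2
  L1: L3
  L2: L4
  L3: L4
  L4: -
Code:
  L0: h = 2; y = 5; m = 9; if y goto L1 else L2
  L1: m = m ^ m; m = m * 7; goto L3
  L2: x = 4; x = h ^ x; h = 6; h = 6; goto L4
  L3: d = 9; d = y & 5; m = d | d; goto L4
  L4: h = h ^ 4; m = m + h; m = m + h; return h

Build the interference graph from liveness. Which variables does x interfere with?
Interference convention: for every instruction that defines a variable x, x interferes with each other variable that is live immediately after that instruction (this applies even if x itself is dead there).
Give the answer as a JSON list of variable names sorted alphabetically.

Answer: ["h", "m"]

Analysis:
def/use:
  L0: def={h,m,y} ue=∅
  L1: def={m} ue={m}
  L2: def={h,x} ue={h}
  L3: def={d,m} ue={y}
  L4: def={h,m} ue={h,m}

Liveness:
  L0 li=∅ lo={h,m,y}
  L1 li={h,m,y} lo={h,y}
  L2 li={h,m} lo={h,m}
  L3 li={h,y} lo={h,m}
  L4 li={h,m} lo=∅

Interfere edges:
  d — {h,y}
  h — {d,m,x,y}
  m — {h,x,y}
  x — {h,m}
  y — {d,h,m}

N(x) = ["h", "m"]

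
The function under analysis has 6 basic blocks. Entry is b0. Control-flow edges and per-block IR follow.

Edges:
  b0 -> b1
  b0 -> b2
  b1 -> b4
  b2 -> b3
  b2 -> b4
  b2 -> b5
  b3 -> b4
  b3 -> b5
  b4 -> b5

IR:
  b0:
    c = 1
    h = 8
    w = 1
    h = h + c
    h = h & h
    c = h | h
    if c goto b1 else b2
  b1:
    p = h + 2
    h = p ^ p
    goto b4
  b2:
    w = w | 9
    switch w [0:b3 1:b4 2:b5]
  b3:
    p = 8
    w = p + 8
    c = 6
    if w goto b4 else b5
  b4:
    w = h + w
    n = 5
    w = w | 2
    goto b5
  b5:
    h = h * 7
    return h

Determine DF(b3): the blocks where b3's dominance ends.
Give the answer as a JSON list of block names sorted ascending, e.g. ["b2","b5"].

Answer: ["b4", "b5"]

Derivation:
idom tree: b1←b0 b2←b0 b3←b2 b4←b0 b5←b0
Dom at joins:
  b4: preds {b1,b2,b3}: {b0,b1} ∩ {b0,b2} ∩ {b0,b2,b3} = {b0}; idom=b0
  b5: preds {b2,b3,b4}: {b0,b2} ∩ {b0,b2,b3} ∩ {b0,b4} = {b0}; idom=b0

DF walk-up:
  b4←b1: walk b1 to b0
  b4←b2: walk b2 to b0
  b4←b3: walk b3→b2 to b0
  b5←b2: walk b2 to b0
  b5←b3: walk b3→b2 to b0
  b5←b4: walk b4 to b0
  DF(b0)=∅
  DF(b1)={b4}
  DF(b2)={b4,b5}
  DF(b3)={b4,b5}
  DF(b4)={b5}
  DF(b5)=∅

DF(b3) = ["b4", "b5"]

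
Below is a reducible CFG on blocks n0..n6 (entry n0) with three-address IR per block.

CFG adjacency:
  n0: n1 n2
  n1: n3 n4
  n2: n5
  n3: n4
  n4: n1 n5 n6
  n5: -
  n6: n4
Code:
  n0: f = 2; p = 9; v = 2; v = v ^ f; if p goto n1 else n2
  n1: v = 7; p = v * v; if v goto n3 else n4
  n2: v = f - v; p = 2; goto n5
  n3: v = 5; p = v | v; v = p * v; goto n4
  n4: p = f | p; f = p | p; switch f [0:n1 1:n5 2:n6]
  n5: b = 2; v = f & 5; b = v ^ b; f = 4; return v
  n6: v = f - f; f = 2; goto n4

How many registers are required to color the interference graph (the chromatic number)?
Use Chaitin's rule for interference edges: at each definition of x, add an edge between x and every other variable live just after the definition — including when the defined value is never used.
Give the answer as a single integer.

Block summaries:
  n0 def {f,p,v} use ∅
  n1 def {p,v} use ∅
  n2 def {p,v} use {f,v}
  n3 def {p,v} use ∅
  n4 def {f,p} use {f,p}
  n5 def {b,f,v} use {f}
  n6 def {f,v} use {f}

Live sets:
  n0 li=∅ lo={f,v}
  n1 li={f} lo={f,p}
  n2 li={f,v} lo={f}
  n3 li={f} lo={f,p}
  n4 li={f,p} lo={f,p}
  n5 li={f} lo=∅
  n6 li={f,p} lo={f,p}

Interference:
  b — {f,v}
  f — {b,p,v}
  p — {f,v}
  v — {b,f,p}

Registers:
  lower bound: {b,f,v} mutually conflict ⇒ χ ≥ 3
  assign b→r2 f→r0 p→r2 v→r1 — no edge inside a register ⇒ χ ≤ 3
  χ = 3

Answer: 3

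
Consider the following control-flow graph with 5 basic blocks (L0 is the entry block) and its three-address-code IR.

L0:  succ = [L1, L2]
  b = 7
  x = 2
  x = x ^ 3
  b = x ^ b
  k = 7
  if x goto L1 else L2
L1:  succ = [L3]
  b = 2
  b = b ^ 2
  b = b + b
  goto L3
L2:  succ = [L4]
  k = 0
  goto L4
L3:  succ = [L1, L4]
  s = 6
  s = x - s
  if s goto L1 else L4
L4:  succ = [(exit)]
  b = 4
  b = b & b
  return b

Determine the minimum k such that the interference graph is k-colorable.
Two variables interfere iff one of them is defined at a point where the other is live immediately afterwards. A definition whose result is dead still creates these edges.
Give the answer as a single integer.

Block summaries:
  L0 def {b,k,x} use ∅
  L1 def {b} use ∅
  L2 def {k} use ∅
  L3 def {s} use {x}
  L4 def {b} use ∅

Live sets:
  live L0: ∅→{x}
  live L1: {x}→{x}
  live L2: ∅→∅
  live L3: {x}→{x}
  live L4: ∅→∅

Conflict graph:
  b — {x}
  k — {x}
  s — {x}
  x — {b,k,s}

Colouring:
  lower bound: {b,x} mutually conflict ⇒ χ ≥ 2
  2-colouring: R0={x}  R1={b,k,s}
  χ = 2

Answer: 2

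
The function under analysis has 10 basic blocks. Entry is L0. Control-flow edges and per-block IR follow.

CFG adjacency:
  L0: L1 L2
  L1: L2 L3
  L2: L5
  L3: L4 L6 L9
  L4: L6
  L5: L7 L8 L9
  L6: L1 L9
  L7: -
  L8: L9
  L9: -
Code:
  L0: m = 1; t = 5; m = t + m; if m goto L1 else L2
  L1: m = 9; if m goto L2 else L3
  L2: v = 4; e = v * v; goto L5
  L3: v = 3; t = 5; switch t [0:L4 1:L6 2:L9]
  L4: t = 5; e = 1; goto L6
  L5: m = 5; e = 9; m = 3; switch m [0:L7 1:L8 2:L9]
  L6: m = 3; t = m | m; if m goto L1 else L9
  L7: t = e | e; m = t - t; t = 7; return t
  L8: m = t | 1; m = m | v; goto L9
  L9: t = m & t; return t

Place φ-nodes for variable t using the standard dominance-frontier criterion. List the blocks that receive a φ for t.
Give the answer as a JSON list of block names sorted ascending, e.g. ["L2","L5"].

Answer: ["L1", "L2", "L6", "L9"]

Analysis:
idom tree: L1←L0 L2←L0 L3←L1 L4←L3 L5←L2 L6←L3 L7←L5 L8←L5 L9←L0
Dom∩ at merges:
  L1: preds {L0,L6}: {L0} ∩ {L0,L1,L3,L6} = {L0}; idom=L0
  L2: preds {L0,L1}: {L0} ∩ {L0,L1} = {L0}; idom=L0
  L6: preds {L3,L4}: {L0,L1,L3} ∩ {L0,L1,L3,L4} = {L0,L1,L3}; idom=L3
  L9: preds {L3,L5,L6,L8}: {L0,L1,L3} ∩ {L0,L2,L5} ∩ {L0,L1,L3,L6} ∩ {L0,L2,L5,L8} = {L0}; idom=L0

DF walk-up:
  L1←L0: walk · to L0
  L1←L6: walk L6→L3→L1 to L0
  L2←L0: walk · to L0
  L2←L1: walk L1 to L0
  L6←L3: walk · to L3
  L6←L4: walk L4 to L3
  L9←L3: walk L3→L1 to L0
  L9←L5: walk L5→L2 to L0
  L9←L6: walk L6→L3→L1 to L0
  L9←L8: walk L8→L5→L2 to L0
  L0: DF=∅
  L1: DF={L1,L2,L9}
  L2: DF={L9}
  L3: DF={L1,L9}
  L4: DF={L6}
  L5: DF={L9}
  L6: DF={L1,L9}
  L7: DF=∅
  L8: DF={L9}
  L9: DF=∅

φ for t: defs {L0,L3,L4,L6,L7,L9}
  DF⁺ = {L1,L2,L6,L9}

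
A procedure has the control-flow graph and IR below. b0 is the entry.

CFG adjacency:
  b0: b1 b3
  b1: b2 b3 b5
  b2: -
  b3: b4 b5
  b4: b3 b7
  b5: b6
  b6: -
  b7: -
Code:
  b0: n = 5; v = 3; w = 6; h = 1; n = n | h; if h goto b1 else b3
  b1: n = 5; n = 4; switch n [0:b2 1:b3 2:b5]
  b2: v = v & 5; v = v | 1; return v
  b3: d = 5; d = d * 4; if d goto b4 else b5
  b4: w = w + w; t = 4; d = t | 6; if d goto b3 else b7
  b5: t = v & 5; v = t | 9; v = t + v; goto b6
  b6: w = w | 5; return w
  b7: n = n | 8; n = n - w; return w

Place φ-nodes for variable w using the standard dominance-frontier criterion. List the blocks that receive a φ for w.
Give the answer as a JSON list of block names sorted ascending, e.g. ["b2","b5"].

idom tree: b1←b0 b2←b1 b3←b0 b4←b3 b5←b0 b6←b5 b7←b4
Join-block Dom:
  b3: preds {b0,b1,b4}: {b0} ∩ {b0,b1} ∩ {b0,b3,b4} = {b0}; idom=b0
  b5: preds {b1,b3}: {b0,b1} ∩ {b0,b3} = {b0}; idom=b0

Frontier:
  b3←b0: walk · to b0
  b3←b1: walk b1 to b0
  b3←b4: walk b4→b3 to b0
  b5←b1: walk b1 to b0
  b5←b3: walk b3 to b0
  b0: DF=∅
  b1: DF={b3,b5}
  b2: DF=∅
  b3: DF={b3,b5}
  b4: DF={b3}
  b5: DF=∅
  b6: DF=∅
  b7: DF=∅

φ for w: defs {b0,b4,b6}
  DF⁺ = {b3,b5}

Answer: ["b3", "b5"]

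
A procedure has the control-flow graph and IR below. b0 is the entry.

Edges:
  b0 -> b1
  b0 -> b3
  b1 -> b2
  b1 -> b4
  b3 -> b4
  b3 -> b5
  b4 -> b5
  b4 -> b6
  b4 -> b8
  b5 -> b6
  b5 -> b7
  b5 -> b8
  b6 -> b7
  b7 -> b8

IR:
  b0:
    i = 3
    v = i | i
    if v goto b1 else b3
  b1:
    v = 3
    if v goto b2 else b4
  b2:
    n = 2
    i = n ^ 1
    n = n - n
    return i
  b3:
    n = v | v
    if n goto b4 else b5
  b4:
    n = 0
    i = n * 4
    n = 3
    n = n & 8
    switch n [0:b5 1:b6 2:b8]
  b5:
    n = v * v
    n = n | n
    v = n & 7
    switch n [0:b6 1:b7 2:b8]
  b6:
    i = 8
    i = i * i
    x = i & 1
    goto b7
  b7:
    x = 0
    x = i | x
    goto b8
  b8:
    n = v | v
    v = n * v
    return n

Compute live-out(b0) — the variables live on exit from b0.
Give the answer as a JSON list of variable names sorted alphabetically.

Block summaries:
  b0: def={i,v} ue=∅
  b1: def={v} ue=∅
  b2: def={i,n} ue=∅
  b3: def={n} ue={v}
  b4: def={i,n} ue=∅
  b5: def={n,v} ue={v}
  b6: def={i,x} ue=∅
  b7: def={x} ue={i}
  b8: def={n,v} ue={v}

Live sets:
  b0 li=∅ lo={i,v}
  b1 li=∅ lo={v}
  b2 li=∅ lo=∅
  b3 li={i,v} lo={i,v}
  b4 li={v} lo={i,v}
  b5 li={i,v} lo={i,v}
  b6 li={v} lo={i,v}
  b7 li={i,v} lo={v}
  b8 li={v} lo=∅

live-out(b0) = ["i", "v"]

Answer: ["i", "v"]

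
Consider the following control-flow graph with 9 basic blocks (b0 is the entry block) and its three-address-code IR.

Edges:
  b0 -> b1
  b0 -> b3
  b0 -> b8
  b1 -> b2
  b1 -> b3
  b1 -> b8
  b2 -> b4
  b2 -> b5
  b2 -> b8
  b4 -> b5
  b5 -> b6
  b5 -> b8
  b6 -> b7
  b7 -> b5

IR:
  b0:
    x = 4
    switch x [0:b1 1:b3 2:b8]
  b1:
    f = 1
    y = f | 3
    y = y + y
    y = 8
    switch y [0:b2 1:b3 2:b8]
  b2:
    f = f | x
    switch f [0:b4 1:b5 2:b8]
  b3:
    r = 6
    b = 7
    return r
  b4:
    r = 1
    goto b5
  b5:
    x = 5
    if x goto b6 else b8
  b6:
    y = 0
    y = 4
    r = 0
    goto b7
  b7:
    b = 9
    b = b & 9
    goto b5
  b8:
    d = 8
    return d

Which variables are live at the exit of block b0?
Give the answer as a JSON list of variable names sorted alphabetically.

def/use:
  b0: {x} / ∅
  b1: {f,y} / ∅
  b2: {f} / {f,x}
  b3: {b,r} / ∅
  b4: {r} / ∅
  b5: {x} / ∅
  b6: {r,y} / ∅
  b7: {b} / ∅
  b8: {d} / ∅

Backward fixpoint:
  b0: in=∅ out={x}
  b1: in={x} out={f,x}
  b2: in={f,x} out=∅
  b3: in=∅ out=∅
  b4: in=∅ out=∅
  b5: in=∅ out=∅
  b6: in=∅ out=∅
  b7: in=∅ out=∅
  b8: in=∅ out=∅

live-out(b0) = ["x"]

Answer: ["x"]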